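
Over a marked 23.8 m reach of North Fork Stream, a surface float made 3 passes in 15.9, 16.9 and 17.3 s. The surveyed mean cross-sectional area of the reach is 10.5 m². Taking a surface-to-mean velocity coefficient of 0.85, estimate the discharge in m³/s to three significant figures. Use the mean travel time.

12.7 m³/s

t̄ = (15.9 + 16.9 + 17.3) / 3 = 16.7 s
v_surface = L / t̄ = 23.8 / 16.7 = 1.425 m/s
v_mean = 0.85 × 1.425 = 1.211 m/s
Q = A × v_mean = 10.5 × 1.211 = 12.72 m³/s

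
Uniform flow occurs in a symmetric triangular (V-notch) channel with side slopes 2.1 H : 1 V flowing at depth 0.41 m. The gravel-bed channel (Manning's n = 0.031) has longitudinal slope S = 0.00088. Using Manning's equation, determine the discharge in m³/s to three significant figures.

A = z·y² = 2.1×0.41² = 0.3530 m²
P = 2y√(1+z²) = 2×0.41×√(1+2.1²) = 1.907 m
R = A/P = 0.3530/1.907 = 0.1851 m
Q = (1/n)·A·R^(2/3)·S^(1/2) = (1/0.031) × 0.3530 × 0.1851^(2/3) × 0.00088^(1/2) = 0.1097 m³/s

0.110 m³/s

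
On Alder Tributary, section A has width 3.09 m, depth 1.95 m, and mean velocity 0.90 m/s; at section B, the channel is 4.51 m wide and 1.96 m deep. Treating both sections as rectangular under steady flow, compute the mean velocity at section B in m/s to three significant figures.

0.613 m/s

Q = A₁V₁ = (3.09×1.95) × 0.90 = 5.423 m³/s
A₂ = 4.51 × 1.96 = 8.840 m²
V₂ = Q/A₂ = 5.423/8.840 = 0.6135 m/s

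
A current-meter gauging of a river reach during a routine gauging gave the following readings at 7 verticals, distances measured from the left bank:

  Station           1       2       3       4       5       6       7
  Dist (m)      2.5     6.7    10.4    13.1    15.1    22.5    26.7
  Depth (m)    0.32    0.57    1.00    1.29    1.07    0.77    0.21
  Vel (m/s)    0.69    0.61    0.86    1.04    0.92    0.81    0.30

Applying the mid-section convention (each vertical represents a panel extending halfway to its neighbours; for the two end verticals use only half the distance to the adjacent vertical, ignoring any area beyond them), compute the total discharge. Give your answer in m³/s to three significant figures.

16.1 m³/s

w_1 = (6.7 − 2.5)/2 = 2.1 m; q_1 = 0.69 × 0.32 × 2.1 = 0.4637 m³/s
w_2 = (10.4 − 2.5)/2 = 3.95 m; q_2 = 0.61 × 0.57 × 3.95 = 1.373 m³/s
w_3 = (13.1 − 6.7)/2 = 3.2 m; q_3 = 0.86 × 1.00 × 3.2 = 2.752 m³/s
w_4 = (15.1 − 10.4)/2 = 2.35 m; q_4 = 1.04 × 1.29 × 2.35 = 3.153 m³/s
w_5 = (22.5 − 13.1)/2 = 4.7 m; q_5 = 0.92 × 1.07 × 4.7 = 4.627 m³/s
w_6 = (26.7 − 15.1)/2 = 5.8 m; q_6 = 0.81 × 0.77 × 5.8 = 3.617 m³/s
w_7 = (26.7 − 22.5)/2 = 2.1 m; q_7 = 0.30 × 0.21 × 2.1 = 0.1323 m³/s
Q = Σ qᵢ = 16.12 m³/s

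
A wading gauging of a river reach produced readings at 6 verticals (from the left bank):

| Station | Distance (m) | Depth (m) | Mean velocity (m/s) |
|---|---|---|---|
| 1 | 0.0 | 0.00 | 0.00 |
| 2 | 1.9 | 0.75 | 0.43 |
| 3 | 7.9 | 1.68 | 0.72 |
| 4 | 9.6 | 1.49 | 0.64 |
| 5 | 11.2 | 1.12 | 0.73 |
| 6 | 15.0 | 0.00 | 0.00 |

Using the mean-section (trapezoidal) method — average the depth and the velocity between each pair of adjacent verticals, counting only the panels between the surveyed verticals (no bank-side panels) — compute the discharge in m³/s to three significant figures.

Panel 1-2: Δb = 1.9 m, d̄ = (0.00+0.75)/2 = 0.375, v̄ = (0.00+0.43)/2 = 0.215 → q = 1.9×0.375×0.215 = 0.1532 m³/s
Panel 2-3: Δb = 6 m, d̄ = (0.75+1.68)/2 = 1.215, v̄ = (0.43+0.72)/2 = 0.575 → q = 6×1.215×0.575 = 4.192 m³/s
Panel 3-4: Δb = 1.7 m, d̄ = (1.68+1.49)/2 = 1.585, v̄ = (0.72+0.64)/2 = 0.68 → q = 1.7×1.585×0.68 = 1.832 m³/s
Panel 4-5: Δb = 1.6 m, d̄ = (1.49+1.12)/2 = 1.305, v̄ = (0.64+0.73)/2 = 0.685 → q = 1.6×1.305×0.685 = 1.430 m³/s
Panel 5-6: Δb = 3.8 m, d̄ = (1.12+0.00)/2 = 0.56, v̄ = (0.73+0.00)/2 = 0.365 → q = 3.8×0.56×0.365 = 0.7767 m³/s
Q = Σ q = 8.384 m³/s

8.38 m³/s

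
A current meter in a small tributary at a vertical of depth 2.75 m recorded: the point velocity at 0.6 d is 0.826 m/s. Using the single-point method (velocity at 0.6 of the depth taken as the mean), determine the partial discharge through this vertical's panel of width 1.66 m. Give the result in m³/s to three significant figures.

v̄ = v₀.₆ = 0.826 m/s
q = v̄ × d × w = 0.8260 × 2.75 × 1.66 = 3.771 m³/s

3.77 m³/s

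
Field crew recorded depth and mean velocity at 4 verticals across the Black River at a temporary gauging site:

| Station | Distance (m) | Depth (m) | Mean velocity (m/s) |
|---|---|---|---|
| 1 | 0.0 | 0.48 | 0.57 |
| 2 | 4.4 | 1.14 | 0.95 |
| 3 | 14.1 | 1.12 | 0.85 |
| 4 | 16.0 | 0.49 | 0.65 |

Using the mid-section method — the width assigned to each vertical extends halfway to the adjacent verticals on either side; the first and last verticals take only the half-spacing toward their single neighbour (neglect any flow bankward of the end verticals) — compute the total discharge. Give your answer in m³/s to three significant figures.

14.1 m³/s

w_1 = (4.4 − 0.0)/2 = 2.2 m; q_1 = 0.57 × 0.48 × 2.2 = 0.6019 m³/s
w_2 = (14.1 − 0.0)/2 = 7.05 m; q_2 = 0.95 × 1.14 × 7.05 = 7.635 m³/s
w_3 = (16.0 − 4.4)/2 = 5.8 m; q_3 = 0.85 × 1.12 × 5.8 = 5.522 m³/s
w_4 = (16.0 − 14.1)/2 = 0.95 m; q_4 = 0.65 × 0.49 × 0.95 = 0.3026 m³/s
Q = Σ qᵢ = 14.06 m³/s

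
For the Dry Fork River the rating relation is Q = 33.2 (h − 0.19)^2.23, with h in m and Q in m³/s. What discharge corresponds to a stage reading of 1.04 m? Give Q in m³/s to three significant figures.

23.1 m³/s

Q = 33.2 × (1.04 − 0.19)^2.23 = 33.2 × 0.85^2.23 = 23.11 m³/s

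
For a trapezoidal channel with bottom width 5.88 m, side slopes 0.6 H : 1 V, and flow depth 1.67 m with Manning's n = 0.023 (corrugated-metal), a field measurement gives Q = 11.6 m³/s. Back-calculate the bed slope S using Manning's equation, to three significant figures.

A = (b + z·y)·y = (5.88 + 0.6×1.67)×1.67 = 11.49 m²
P = b + 2y√(1+z²) = 5.88 + 2×1.67×√(1+0.6²) = 9.775 m
R = A/P = 11.49/9.775 = 1.176 m
S = (Q·n / (1·A·R^(2/3)))² = (11.6×0.023 / (1×11.49×1.114))² = 0.0004343

0.000434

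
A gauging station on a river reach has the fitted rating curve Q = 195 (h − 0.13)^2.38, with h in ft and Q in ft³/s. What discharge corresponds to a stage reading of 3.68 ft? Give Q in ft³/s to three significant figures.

3980 ft³/s

Q = 195 × (3.68 − 0.13)^2.38 = 195 × 3.55^2.38 = 3977 ft³/s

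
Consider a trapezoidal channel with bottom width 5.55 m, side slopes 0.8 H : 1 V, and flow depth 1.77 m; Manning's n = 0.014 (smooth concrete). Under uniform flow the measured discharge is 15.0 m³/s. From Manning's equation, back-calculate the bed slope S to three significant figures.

A = (b + z·y)·y = (5.55 + 0.8×1.77)×1.77 = 12.33 m²
P = b + 2y√(1+z²) = 5.55 + 2×1.77×√(1+0.8²) = 10.08 m
R = A/P = 12.33/10.08 = 1.223 m
S = (Q·n / (1·A·R^(2/3)))² = (15.0×0.014 / (1×12.33×1.143))² = 0.0002219

0.000222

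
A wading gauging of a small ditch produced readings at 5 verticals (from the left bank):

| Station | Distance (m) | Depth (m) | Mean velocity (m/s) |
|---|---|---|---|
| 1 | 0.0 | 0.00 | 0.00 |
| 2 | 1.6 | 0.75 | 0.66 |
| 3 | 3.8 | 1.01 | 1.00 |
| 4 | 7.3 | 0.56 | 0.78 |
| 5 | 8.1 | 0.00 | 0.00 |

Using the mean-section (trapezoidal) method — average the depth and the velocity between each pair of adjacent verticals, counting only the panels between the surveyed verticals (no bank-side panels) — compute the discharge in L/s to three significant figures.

Panel 1-2: Δb = 1.6 m, d̄ = (0.00+0.75)/2 = 0.375, v̄ = (0.00+0.66)/2 = 0.33 → q = 1.6×0.375×0.33 = 0.1980 m³/s
Panel 2-3: Δb = 2.2 m, d̄ = (0.75+1.01)/2 = 0.88, v̄ = (0.66+1.00)/2 = 0.83 → q = 2.2×0.88×0.83 = 1.607 m³/s
Panel 3-4: Δb = 3.5 m, d̄ = (1.01+0.56)/2 = 0.785, v̄ = (1.00+0.78)/2 = 0.89 → q = 3.5×0.785×0.89 = 2.445 m³/s
Panel 4-5: Δb = 0.8 m, d̄ = (0.56+0.00)/2 = 0.28, v̄ = (0.78+0.00)/2 = 0.39 → q = 0.8×0.28×0.39 = 0.08736 m³/s
Q = Σ q = 4.338 m³/s
= 4.338 × 1000 = 4338 L/s

4340 L/s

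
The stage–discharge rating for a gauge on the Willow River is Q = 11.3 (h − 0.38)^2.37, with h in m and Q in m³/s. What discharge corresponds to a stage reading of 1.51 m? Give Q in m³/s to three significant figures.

Q = 11.3 × (1.51 − 0.38)^2.37 = 11.3 × 1.13^2.37 = 15.10 m³/s

15.1 m³/s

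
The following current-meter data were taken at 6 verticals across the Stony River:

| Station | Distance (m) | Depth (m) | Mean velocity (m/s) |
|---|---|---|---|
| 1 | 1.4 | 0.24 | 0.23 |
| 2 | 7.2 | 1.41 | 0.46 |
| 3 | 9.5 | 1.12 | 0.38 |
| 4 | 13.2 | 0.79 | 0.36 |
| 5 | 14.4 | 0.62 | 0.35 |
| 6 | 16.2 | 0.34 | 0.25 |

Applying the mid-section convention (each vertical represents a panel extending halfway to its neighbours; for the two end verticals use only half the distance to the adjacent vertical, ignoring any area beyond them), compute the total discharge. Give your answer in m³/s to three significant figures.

5.16 m³/s

w_1 = (7.2 − 1.4)/2 = 2.9 m; q_1 = 0.23 × 0.24 × 2.9 = 0.1601 m³/s
w_2 = (9.5 − 1.4)/2 = 4.05 m; q_2 = 0.46 × 1.41 × 4.05 = 2.627 m³/s
w_3 = (13.2 − 7.2)/2 = 3 m; q_3 = 0.38 × 1.12 × 3 = 1.277 m³/s
w_4 = (14.4 − 9.5)/2 = 2.45 m; q_4 = 0.36 × 0.79 × 2.45 = 0.6968 m³/s
w_5 = (16.2 − 13.2)/2 = 1.5 m; q_5 = 0.35 × 0.62 × 1.5 = 0.3255 m³/s
w_6 = (16.2 − 14.4)/2 = 0.9 m; q_6 = 0.25 × 0.34 × 0.9 = 0.07650 m³/s
Q = Σ qᵢ = 5.162 m³/s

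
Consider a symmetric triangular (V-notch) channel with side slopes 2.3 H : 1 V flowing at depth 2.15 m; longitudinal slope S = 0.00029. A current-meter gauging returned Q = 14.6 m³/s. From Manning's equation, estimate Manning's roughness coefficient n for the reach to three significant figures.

A = z·y² = 2.3×2.15² = 10.63 m²
P = 2y√(1+z²) = 2×2.15×√(1+2.3²) = 10.78 m
R = A/P = 10.63/10.78 = 0.9859 m
n = (1/Q)·A·R^(2/3)·S^(1/2) = (1/14.6) × 10.63 × 0.9905 × 0.01703 = 0.01228

0.0123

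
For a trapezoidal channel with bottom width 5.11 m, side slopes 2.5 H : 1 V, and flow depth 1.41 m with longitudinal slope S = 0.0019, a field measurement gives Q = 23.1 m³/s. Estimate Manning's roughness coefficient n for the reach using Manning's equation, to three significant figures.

0.0223

A = (b + z·y)·y = (5.11 + 2.5×1.41)×1.41 = 12.18 m²
P = b + 2y√(1+z²) = 5.11 + 2×1.41×√(1+2.5²) = 12.70 m
R = A/P = 12.18/12.70 = 0.9585 m
n = (1/Q)·A·R^(2/3)·S^(1/2) = (1/23.1) × 12.18 × 0.9721 × 0.04359 = 0.02233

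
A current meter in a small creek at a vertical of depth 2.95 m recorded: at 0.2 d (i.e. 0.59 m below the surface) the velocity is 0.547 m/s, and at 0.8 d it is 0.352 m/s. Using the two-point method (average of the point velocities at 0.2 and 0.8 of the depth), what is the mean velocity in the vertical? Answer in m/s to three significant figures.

v̄ = (0.547 + 0.352) / 2 = 0.4495 m/s

0.450 m/s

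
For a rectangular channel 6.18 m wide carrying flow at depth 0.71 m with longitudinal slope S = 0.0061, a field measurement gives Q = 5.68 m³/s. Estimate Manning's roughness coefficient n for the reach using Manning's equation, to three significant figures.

0.0418

A = b·y = 6.18 × 0.71 = 4.388 m²
P = b + 2y = 6.18 + 2×0.71 = 7.600 m
R = A/P = 4.388/7.600 = 0.5773 m
n = (1/Q)·A·R^(2/3)·S^(1/2) = (1/5.68) × 4.388 × 0.6934 × 0.07810 = 0.04183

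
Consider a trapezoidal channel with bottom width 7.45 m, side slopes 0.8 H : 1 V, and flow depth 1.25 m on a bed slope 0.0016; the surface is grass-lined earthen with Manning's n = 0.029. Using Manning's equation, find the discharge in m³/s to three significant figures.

14.5 m³/s

A = (b + z·y)·y = (7.45 + 0.8×1.25)×1.25 = 10.56 m²
P = b + 2y√(1+z²) = 7.45 + 2×1.25×√(1+0.8²) = 10.65 m
R = A/P = 10.56/10.65 = 0.9916 m
Q = (1/n)·A·R^(2/3)·S^(1/2) = (1/0.029) × 10.56 × 0.9916^(2/3) × 0.0016^(1/2) = 14.49 m³/s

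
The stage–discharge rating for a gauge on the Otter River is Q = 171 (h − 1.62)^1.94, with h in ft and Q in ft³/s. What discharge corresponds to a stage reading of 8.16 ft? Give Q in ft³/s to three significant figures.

6530 ft³/s

Q = 171 × (8.16 − 1.62)^1.94 = 171 × 6.54^1.94 = 6535 ft³/s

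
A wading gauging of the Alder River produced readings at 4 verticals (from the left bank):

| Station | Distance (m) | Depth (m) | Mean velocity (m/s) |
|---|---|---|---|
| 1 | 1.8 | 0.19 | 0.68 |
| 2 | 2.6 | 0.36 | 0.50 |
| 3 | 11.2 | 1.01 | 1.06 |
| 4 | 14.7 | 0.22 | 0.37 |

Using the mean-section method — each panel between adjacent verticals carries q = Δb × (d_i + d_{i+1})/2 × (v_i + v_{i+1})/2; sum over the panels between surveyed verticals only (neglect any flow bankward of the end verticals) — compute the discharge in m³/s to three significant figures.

6.26 m³/s

Panel 1-2: Δb = 0.8 m, d̄ = (0.19+0.36)/2 = 0.275, v̄ = (0.68+0.50)/2 = 0.59 → q = 0.8×0.275×0.59 = 0.1298 m³/s
Panel 2-3: Δb = 8.6 m, d̄ = (0.36+1.01)/2 = 0.685, v̄ = (0.50+1.06)/2 = 0.78 → q = 8.6×0.685×0.78 = 4.595 m³/s
Panel 3-4: Δb = 3.5 m, d̄ = (1.01+0.22)/2 = 0.615, v̄ = (1.06+0.37)/2 = 0.715 → q = 3.5×0.615×0.715 = 1.539 m³/s
Q = Σ q = 6.264 m³/s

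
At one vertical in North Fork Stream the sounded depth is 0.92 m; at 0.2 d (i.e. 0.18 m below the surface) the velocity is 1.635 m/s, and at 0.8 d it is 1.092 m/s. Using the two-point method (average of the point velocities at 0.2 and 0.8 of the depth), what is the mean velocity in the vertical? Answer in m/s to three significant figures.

v̄ = (1.635 + 1.092) / 2 = 1.364 m/s

1.36 m/s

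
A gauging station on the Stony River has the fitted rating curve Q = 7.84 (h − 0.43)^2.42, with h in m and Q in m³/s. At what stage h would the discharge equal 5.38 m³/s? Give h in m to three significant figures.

h − h₀ = (Q/C)^(1/b) = (5.38/7.84)^(1/2.42) = 0.8559 m
h = 0.43 + 0.8559 = 1.286 m

1.29 m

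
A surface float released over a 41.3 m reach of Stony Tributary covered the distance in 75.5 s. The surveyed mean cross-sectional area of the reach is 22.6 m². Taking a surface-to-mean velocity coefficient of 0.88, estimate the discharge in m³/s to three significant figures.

v_surface = L / t̄ = 41.3 / 75.5 = 0.5470 m/s
v_mean = 0.88 × 0.5470 = 0.4814 m/s
Q = A × v_mean = 22.6 × 0.4814 = 10.88 m³/s

10.9 m³/s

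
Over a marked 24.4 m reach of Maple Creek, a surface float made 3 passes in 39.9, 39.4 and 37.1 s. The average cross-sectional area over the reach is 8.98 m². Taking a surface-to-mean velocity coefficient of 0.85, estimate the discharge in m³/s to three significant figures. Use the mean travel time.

4.80 m³/s

t̄ = (39.9 + 39.4 + 37.1) / 3 = 38.8 s
v_surface = L / t̄ = 24.4 / 38.8 = 0.6289 m/s
v_mean = 0.85 × 0.6289 = 0.5345 m/s
Q = A × v_mean = 8.98 × 0.5345 = 4.800 m³/s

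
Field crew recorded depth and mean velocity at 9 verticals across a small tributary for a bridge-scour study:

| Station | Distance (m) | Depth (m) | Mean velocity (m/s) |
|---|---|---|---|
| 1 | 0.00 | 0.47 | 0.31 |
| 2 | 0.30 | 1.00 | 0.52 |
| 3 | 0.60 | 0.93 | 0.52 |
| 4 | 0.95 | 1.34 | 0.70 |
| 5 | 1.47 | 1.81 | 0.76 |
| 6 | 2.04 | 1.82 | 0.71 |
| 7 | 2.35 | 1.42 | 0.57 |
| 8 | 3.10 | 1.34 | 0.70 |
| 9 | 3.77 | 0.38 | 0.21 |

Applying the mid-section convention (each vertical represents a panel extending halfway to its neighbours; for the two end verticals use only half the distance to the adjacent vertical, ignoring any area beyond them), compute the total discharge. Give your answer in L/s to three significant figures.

3180 L/s

w_1 = (0.30 − 0.00)/2 = 0.15 m; q_1 = 0.31 × 0.47 × 0.15 = 0.02186 m³/s
w_2 = (0.60 − 0.00)/2 = 0.3 m; q_2 = 0.52 × 1.00 × 0.3 = 0.1560 m³/s
w_3 = (0.95 − 0.30)/2 = 0.325 m; q_3 = 0.52 × 0.93 × 0.325 = 0.1572 m³/s
w_4 = (1.47 − 0.60)/2 = 0.435 m; q_4 = 0.70 × 1.34 × 0.435 = 0.4080 m³/s
w_5 = (2.04 − 0.95)/2 = 0.545 m; q_5 = 0.76 × 1.81 × 0.545 = 0.7497 m³/s
w_6 = (2.35 − 1.47)/2 = 0.44 m; q_6 = 0.71 × 1.82 × 0.44 = 0.5686 m³/s
w_7 = (3.10 − 2.04)/2 = 0.53 m; q_7 = 0.57 × 1.42 × 0.53 = 0.4290 m³/s
w_8 = (3.77 − 2.35)/2 = 0.71 m; q_8 = 0.70 × 1.34 × 0.71 = 0.6660 m³/s
w_9 = (3.77 − 3.10)/2 = 0.335 m; q_9 = 0.21 × 0.38 × 0.335 = 0.02673 m³/s
Q = Σ qᵢ = 3.183 m³/s
= 3.183 × 1000 = 3183 L/s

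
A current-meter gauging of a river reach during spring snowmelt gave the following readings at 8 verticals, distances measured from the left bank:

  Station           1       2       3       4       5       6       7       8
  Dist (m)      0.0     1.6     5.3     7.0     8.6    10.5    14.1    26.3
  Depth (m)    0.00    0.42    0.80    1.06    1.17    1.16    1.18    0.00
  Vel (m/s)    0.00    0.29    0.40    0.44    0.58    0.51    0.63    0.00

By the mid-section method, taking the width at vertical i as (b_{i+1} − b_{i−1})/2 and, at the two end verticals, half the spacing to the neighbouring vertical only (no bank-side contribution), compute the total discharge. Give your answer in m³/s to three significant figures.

10.6 m³/s

w_2 = (5.3 − 0.0)/2 = 2.65 m; q_2 = 0.29 × 0.42 × 2.65 = 0.3228 m³/s
w_3 = (7.0 − 1.6)/2 = 2.7 m; q_3 = 0.40 × 0.80 × 2.7 = 0.8640 m³/s
w_4 = (8.6 − 5.3)/2 = 1.65 m; q_4 = 0.44 × 1.06 × 1.65 = 0.7696 m³/s
w_5 = (10.5 − 7.0)/2 = 1.75 m; q_5 = 0.58 × 1.17 × 1.75 = 1.188 m³/s
w_6 = (14.1 − 8.6)/2 = 2.75 m; q_6 = 0.51 × 1.16 × 2.75 = 1.627 m³/s
w_7 = (26.3 − 10.5)/2 = 7.9 m; q_7 = 0.63 × 1.18 × 7.9 = 5.873 m³/s
Stations 1, 8 contribute zero (depth or velocity is 0).
Q = Σ qᵢ = 10.64 m³/s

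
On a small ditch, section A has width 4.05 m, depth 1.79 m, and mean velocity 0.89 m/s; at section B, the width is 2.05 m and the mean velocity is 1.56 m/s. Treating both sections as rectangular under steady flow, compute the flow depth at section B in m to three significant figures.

Q = A₁V₁ = (4.05×1.79) × 0.89 = 6.452 m³/s
d₂ = Q/(b₂ V₂) = 6.452/(2.05×1.56) = 2.018 m

2.02 m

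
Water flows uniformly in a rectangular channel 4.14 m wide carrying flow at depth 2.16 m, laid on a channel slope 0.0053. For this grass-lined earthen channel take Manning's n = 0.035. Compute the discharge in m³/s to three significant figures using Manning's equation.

A = b·y = 4.14 × 2.16 = 8.942 m²
P = b + 2y = 4.14 + 2×2.16 = 8.460 m
R = A/P = 8.942/8.460 = 1.057 m
Q = (1/n)·A·R^(2/3)·S^(1/2) = (1/0.035) × 8.942 × 1.057^(2/3) × 0.0053^(1/2) = 19.30 m³/s

19.3 m³/s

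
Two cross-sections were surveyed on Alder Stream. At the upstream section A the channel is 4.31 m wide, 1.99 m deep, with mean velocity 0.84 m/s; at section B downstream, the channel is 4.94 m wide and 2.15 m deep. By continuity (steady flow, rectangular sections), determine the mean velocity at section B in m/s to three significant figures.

0.678 m/s

Q = A₁V₁ = (4.31×1.99) × 0.84 = 7.205 m³/s
A₂ = 4.94 × 2.15 = 10.62 m²
V₂ = Q/A₂ = 7.205/10.62 = 0.6783 m/s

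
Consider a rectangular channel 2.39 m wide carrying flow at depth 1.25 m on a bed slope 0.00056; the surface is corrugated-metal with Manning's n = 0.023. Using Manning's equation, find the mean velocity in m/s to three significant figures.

A = b·y = 2.39 × 1.25 = 2.988 m²
P = b + 2y = 2.39 + 2×1.25 = 4.890 m
R = A/P = 2.988/4.890 = 0.6109 m
Q = (1/n)·A·R^(2/3)·S^(1/2) = (1/0.023) × 2.988 × 0.6109^(2/3) × 0.00056^(1/2) = 2.213 m³/s
V = Q/A = 2.213/2.988 = 0.7408 m/s

0.741 m/s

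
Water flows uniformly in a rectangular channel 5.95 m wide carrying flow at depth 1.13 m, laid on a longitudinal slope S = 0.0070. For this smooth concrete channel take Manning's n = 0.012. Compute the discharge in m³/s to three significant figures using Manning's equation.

41.0 m³/s

A = b·y = 5.95 × 1.13 = 6.724 m²
P = b + 2y = 5.95 + 2×1.13 = 8.210 m
R = A/P = 6.724/8.210 = 0.8189 m
Q = (1/n)·A·R^(2/3)·S^(1/2) = (1/0.012) × 6.724 × 0.8189^(2/3) × 0.0070^(1/2) = 41.03 m³/s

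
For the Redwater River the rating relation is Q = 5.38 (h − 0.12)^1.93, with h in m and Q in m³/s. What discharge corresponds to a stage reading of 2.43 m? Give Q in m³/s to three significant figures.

Q = 5.38 × (2.43 − 0.12)^1.93 = 5.38 × 2.31^1.93 = 27.07 m³/s

27.1 m³/s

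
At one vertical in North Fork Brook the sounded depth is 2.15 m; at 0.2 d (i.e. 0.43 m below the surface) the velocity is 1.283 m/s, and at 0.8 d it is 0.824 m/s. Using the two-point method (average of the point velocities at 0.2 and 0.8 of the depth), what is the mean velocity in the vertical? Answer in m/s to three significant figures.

1.05 m/s

v̄ = (1.283 + 0.824) / 2 = 1.054 m/s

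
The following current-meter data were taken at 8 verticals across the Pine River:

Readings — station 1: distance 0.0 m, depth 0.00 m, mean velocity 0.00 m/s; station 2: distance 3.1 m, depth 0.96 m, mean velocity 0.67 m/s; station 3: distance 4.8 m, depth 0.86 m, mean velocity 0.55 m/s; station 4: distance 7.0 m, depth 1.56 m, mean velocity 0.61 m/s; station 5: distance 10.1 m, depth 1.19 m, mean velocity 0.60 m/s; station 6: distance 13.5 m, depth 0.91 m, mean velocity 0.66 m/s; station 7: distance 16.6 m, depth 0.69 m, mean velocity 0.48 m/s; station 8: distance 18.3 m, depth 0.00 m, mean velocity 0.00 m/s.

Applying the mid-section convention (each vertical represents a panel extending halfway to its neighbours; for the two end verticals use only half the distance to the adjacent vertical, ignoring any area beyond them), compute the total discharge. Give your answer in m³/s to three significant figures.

w_2 = (4.8 − 0.0)/2 = 2.4 m; q_2 = 0.67 × 0.96 × 2.4 = 1.544 m³/s
w_3 = (7.0 − 3.1)/2 = 1.95 m; q_3 = 0.55 × 0.86 × 1.95 = 0.9224 m³/s
w_4 = (10.1 − 4.8)/2 = 2.65 m; q_4 = 0.61 × 1.56 × 2.65 = 2.522 m³/s
w_5 = (13.5 − 7.0)/2 = 3.25 m; q_5 = 0.60 × 1.19 × 3.25 = 2.321 m³/s
w_6 = (16.6 − 10.1)/2 = 3.25 m; q_6 = 0.66 × 0.91 × 3.25 = 1.952 m³/s
w_7 = (18.3 − 13.5)/2 = 2.4 m; q_7 = 0.48 × 0.69 × 2.4 = 0.7949 m³/s
Stations 1, 8 contribute zero (depth or velocity is 0).
Q = Σ qᵢ = 10.06 m³/s

10.1 m³/s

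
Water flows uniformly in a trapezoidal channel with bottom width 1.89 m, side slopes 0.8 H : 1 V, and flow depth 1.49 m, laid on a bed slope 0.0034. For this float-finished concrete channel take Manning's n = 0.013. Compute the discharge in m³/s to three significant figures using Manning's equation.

17.8 m³/s

A = (b + z·y)·y = (1.89 + 0.8×1.49)×1.49 = 4.592 m²
P = b + 2y√(1+z²) = 1.89 + 2×1.49×√(1+0.8²) = 5.706 m
R = A/P = 4.592/5.706 = 0.8048 m
Q = (1/n)·A·R^(2/3)·S^(1/2) = (1/0.013) × 4.592 × 0.8048^(2/3) × 0.0034^(1/2) = 17.82 m³/s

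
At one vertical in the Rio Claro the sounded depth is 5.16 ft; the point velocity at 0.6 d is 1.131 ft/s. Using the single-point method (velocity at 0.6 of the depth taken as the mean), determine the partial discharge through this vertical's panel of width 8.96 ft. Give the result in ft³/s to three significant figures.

v̄ = v₀.₆ = 1.131 ft/s
q = v̄ × d × w = 1.131 × 5.16 × 8.96 = 52.29 ft³/s

52.3 ft³/s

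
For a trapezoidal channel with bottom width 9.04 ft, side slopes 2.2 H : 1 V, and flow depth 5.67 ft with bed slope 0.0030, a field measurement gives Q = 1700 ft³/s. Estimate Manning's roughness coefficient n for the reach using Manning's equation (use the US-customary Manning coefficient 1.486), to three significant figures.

0.0131

A = (b + z·y)·y = (9.04 + 2.2×5.67)×5.67 = 122.0 ft²
P = b + 2y√(1+z²) = 9.04 + 2×5.67×√(1+2.2²) = 36.44 ft
R = A/P = 122.0/36.44 = 3.347 ft
n = (1.486/Q)·A·R^(2/3)·S^(1/2) = (1.486/1700) × 122.0 × 2.238 × 0.05477 = 0.01307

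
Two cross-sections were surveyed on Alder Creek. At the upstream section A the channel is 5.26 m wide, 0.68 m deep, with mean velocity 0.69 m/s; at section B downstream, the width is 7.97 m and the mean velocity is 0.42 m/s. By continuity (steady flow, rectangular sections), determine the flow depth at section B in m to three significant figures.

0.737 m

Q = A₁V₁ = (5.26×0.68) × 0.69 = 2.468 m³/s
d₂ = Q/(b₂ V₂) = 2.468/(7.97×0.42) = 0.7373 m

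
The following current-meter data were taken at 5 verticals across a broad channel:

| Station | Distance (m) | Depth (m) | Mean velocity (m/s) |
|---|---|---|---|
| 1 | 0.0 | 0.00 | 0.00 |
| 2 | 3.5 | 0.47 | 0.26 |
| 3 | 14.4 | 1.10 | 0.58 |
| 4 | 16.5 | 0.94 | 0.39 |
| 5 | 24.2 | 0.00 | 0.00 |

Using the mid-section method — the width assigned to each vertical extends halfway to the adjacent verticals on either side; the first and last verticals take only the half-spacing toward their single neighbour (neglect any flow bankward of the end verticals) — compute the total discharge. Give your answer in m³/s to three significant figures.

6.82 m³/s

w_2 = (14.4 − 0.0)/2 = 7.2 m; q_2 = 0.26 × 0.47 × 7.2 = 0.8798 m³/s
w_3 = (16.5 − 3.5)/2 = 6.5 m; q_3 = 0.58 × 1.10 × 6.5 = 4.147 m³/s
w_4 = (24.2 − 14.4)/2 = 4.9 m; q_4 = 0.39 × 0.94 × 4.9 = 1.796 m³/s
Stations 1, 5 contribute zero (depth or velocity is 0).
Q = Σ qᵢ = 6.823 m³/s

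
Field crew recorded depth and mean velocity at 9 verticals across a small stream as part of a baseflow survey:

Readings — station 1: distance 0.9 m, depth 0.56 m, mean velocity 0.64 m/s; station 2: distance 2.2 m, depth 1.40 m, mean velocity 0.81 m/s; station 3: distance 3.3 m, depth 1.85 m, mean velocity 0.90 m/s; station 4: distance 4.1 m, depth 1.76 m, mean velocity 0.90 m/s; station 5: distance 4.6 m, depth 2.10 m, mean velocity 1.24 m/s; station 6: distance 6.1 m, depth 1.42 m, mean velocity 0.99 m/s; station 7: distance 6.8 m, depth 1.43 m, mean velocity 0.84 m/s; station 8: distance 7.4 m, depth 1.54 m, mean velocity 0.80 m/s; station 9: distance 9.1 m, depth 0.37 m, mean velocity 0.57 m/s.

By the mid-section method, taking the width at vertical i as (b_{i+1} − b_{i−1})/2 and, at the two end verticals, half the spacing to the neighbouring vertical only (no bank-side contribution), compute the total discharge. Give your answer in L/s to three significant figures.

10700 L/s

w_1 = (2.2 − 0.9)/2 = 0.65 m; q_1 = 0.64 × 0.56 × 0.65 = 0.2330 m³/s
w_2 = (3.3 − 0.9)/2 = 1.2 m; q_2 = 0.81 × 1.40 × 1.2 = 1.361 m³/s
w_3 = (4.1 − 2.2)/2 = 0.95 m; q_3 = 0.90 × 1.85 × 0.95 = 1.582 m³/s
w_4 = (4.6 − 3.3)/2 = 0.65 m; q_4 = 0.90 × 1.76 × 0.65 = 1.030 m³/s
w_5 = (6.1 − 4.1)/2 = 1 m; q_5 = 1.24 × 2.10 × 1 = 2.604 m³/s
w_6 = (6.8 − 4.6)/2 = 1.1 m; q_6 = 0.99 × 1.42 × 1.1 = 1.546 m³/s
w_7 = (7.4 − 6.1)/2 = 0.65 m; q_7 = 0.84 × 1.43 × 0.65 = 0.7808 m³/s
w_8 = (9.1 − 6.8)/2 = 1.15 m; q_8 = 0.80 × 1.54 × 1.15 = 1.417 m³/s
w_9 = (9.1 − 7.4)/2 = 0.85 m; q_9 = 0.57 × 0.37 × 0.85 = 0.1793 m³/s
Q = Σ qᵢ = 10.73 m³/s
= 10.73 × 1000 = 10730 L/s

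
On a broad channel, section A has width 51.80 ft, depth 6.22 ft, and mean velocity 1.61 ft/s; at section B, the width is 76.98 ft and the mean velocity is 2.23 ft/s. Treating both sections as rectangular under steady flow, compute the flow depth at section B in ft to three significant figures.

Q = A₁V₁ = (51.80×6.22) × 1.61 = 518.7 ft³/s
d₂ = Q/(b₂ V₂) = 518.7/(76.98×2.23) = 3.022 ft

3.02 ft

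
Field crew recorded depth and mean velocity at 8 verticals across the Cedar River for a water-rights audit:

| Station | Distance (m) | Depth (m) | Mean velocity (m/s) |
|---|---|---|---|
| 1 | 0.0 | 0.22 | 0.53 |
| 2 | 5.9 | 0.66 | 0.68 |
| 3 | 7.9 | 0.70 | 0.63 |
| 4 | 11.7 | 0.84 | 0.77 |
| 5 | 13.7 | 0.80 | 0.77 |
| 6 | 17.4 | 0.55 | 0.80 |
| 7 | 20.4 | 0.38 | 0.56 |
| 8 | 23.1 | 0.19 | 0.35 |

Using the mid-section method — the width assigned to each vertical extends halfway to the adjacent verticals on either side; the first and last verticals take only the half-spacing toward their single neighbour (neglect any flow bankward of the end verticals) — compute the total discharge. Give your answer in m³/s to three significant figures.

w_1 = (5.9 − 0.0)/2 = 2.95 m; q_1 = 0.53 × 0.22 × 2.95 = 0.3440 m³/s
w_2 = (7.9 − 0.0)/2 = 3.95 m; q_2 = 0.68 × 0.66 × 3.95 = 1.773 m³/s
w_3 = (11.7 − 5.9)/2 = 2.9 m; q_3 = 0.63 × 0.70 × 2.9 = 1.279 m³/s
w_4 = (13.7 − 7.9)/2 = 2.9 m; q_4 = 0.77 × 0.84 × 2.9 = 1.876 m³/s
w_5 = (17.4 − 11.7)/2 = 2.85 m; q_5 = 0.77 × 0.80 × 2.85 = 1.756 m³/s
w_6 = (20.4 − 13.7)/2 = 3.35 m; q_6 = 0.80 × 0.55 × 3.35 = 1.474 m³/s
w_7 = (23.1 − 17.4)/2 = 2.85 m; q_7 = 0.56 × 0.38 × 2.85 = 0.6065 m³/s
w_8 = (23.1 − 20.4)/2 = 1.35 m; q_8 = 0.35 × 0.19 × 1.35 = 0.08978 m³/s
Q = Σ qᵢ = 9.197 m³/s

9.20 m³/s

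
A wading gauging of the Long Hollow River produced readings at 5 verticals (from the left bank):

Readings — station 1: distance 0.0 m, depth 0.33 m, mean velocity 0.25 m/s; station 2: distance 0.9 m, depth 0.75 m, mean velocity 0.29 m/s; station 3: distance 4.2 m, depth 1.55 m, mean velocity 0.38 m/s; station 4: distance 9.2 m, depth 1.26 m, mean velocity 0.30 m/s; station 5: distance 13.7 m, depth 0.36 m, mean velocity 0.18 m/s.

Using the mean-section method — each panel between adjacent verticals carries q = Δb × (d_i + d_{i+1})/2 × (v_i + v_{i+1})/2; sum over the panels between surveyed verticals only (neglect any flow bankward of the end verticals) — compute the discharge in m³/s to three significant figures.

Panel 1-2: Δb = 0.9 m, d̄ = (0.33+0.75)/2 = 0.54, v̄ = (0.25+0.29)/2 = 0.27 → q = 0.9×0.54×0.27 = 0.1312 m³/s
Panel 2-3: Δb = 3.3 m, d̄ = (0.75+1.55)/2 = 1.15, v̄ = (0.29+0.38)/2 = 0.335 → q = 3.3×1.15×0.335 = 1.271 m³/s
Panel 3-4: Δb = 5 m, d̄ = (1.55+1.26)/2 = 1.405, v̄ = (0.38+0.30)/2 = 0.34 → q = 5×1.405×0.34 = 2.389 m³/s
Panel 4-5: Δb = 4.5 m, d̄ = (1.26+0.36)/2 = 0.81, v̄ = (0.30+0.18)/2 = 0.24 → q = 4.5×0.81×0.24 = 0.8748 m³/s
Q = Σ q = 4.666 m³/s

4.67 m³/s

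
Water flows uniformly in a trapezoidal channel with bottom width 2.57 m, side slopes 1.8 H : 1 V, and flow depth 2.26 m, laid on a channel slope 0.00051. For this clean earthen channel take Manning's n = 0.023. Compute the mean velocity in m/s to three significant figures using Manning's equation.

A = (b + z·y)·y = (2.57 + 1.8×2.26)×2.26 = 15.00 m²
P = b + 2y√(1+z²) = 2.57 + 2×2.26×√(1+1.8²) = 11.88 m
R = A/P = 15.00/11.88 = 1.263 m
Q = (1/n)·A·R^(2/3)·S^(1/2) = (1/0.023) × 15.00 × 1.263^(2/3) × 0.00051^(1/2) = 17.21 m³/s
V = Q/A = 17.21/15.00 = 1.147 m/s

1.15 m/s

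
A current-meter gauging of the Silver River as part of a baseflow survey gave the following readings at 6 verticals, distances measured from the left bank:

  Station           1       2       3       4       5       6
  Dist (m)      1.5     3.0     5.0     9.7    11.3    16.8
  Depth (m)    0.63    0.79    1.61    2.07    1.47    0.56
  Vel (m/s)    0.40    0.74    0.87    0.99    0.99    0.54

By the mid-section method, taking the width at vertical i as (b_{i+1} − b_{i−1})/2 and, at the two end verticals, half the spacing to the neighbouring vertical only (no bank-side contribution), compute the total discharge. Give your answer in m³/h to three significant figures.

66100 m³/h

w_1 = (3.0 − 1.5)/2 = 0.75 m; q_1 = 0.40 × 0.63 × 0.75 = 0.1890 m³/s
w_2 = (5.0 − 1.5)/2 = 1.75 m; q_2 = 0.74 × 0.79 × 1.75 = 1.023 m³/s
w_3 = (9.7 − 3.0)/2 = 3.35 m; q_3 = 0.87 × 1.61 × 3.35 = 4.692 m³/s
w_4 = (11.3 − 5.0)/2 = 3.15 m; q_4 = 0.99 × 2.07 × 3.15 = 6.455 m³/s
w_5 = (16.8 − 9.7)/2 = 3.55 m; q_5 = 0.99 × 1.47 × 3.55 = 5.166 m³/s
w_6 = (16.8 − 11.3)/2 = 2.75 m; q_6 = 0.54 × 0.56 × 2.75 = 0.8316 m³/s
Q = Σ qᵢ = 18.36 m³/s
= 18.36 × 3600 = 66090 m³/h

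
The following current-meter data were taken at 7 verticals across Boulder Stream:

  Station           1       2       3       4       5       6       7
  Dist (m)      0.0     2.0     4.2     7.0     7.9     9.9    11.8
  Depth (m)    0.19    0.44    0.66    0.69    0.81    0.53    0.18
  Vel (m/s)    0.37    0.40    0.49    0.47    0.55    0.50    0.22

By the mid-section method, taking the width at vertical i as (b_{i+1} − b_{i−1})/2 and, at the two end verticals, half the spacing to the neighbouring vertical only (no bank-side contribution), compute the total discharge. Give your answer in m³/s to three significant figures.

3.05 m³/s

w_1 = (2.0 − 0.0)/2 = 1 m; q_1 = 0.37 × 0.19 × 1 = 0.07030 m³/s
w_2 = (4.2 − 0.0)/2 = 2.1 m; q_2 = 0.40 × 0.44 × 2.1 = 0.3696 m³/s
w_3 = (7.0 − 2.0)/2 = 2.5 m; q_3 = 0.49 × 0.66 × 2.5 = 0.8085 m³/s
w_4 = (7.9 − 4.2)/2 = 1.85 m; q_4 = 0.47 × 0.69 × 1.85 = 0.6000 m³/s
w_5 = (9.9 − 7.0)/2 = 1.45 m; q_5 = 0.55 × 0.81 × 1.45 = 0.6460 m³/s
w_6 = (11.8 − 7.9)/2 = 1.95 m; q_6 = 0.50 × 0.53 × 1.95 = 0.5168 m³/s
w_7 = (11.8 − 9.9)/2 = 0.95 m; q_7 = 0.22 × 0.18 × 0.95 = 0.03762 m³/s
Q = Σ qᵢ = 3.049 m³/s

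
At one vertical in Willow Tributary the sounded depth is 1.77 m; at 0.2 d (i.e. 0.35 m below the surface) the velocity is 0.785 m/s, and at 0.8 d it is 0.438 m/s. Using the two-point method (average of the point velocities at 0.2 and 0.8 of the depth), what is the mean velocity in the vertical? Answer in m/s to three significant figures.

v̄ = (0.785 + 0.438) / 2 = 0.6115 m/s

0.612 m/s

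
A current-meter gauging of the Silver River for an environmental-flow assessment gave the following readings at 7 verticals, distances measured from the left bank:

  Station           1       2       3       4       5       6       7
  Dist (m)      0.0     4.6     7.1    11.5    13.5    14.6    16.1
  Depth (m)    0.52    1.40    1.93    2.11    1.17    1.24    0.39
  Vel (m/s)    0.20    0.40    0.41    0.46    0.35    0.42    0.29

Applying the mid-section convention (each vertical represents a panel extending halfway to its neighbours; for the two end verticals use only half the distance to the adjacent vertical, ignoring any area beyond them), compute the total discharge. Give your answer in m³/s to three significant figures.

9.46 m³/s

w_1 = (4.6 − 0.0)/2 = 2.3 m; q_1 = 0.20 × 0.52 × 2.3 = 0.2392 m³/s
w_2 = (7.1 − 0.0)/2 = 3.55 m; q_2 = 0.40 × 1.40 × 3.55 = 1.988 m³/s
w_3 = (11.5 − 4.6)/2 = 3.45 m; q_3 = 0.41 × 1.93 × 3.45 = 2.730 m³/s
w_4 = (13.5 − 7.1)/2 = 3.2 m; q_4 = 0.46 × 2.11 × 3.2 = 3.106 m³/s
w_5 = (14.6 − 11.5)/2 = 1.55 m; q_5 = 0.35 × 1.17 × 1.55 = 0.6347 m³/s
w_6 = (16.1 − 13.5)/2 = 1.3 m; q_6 = 0.42 × 1.24 × 1.3 = 0.6770 m³/s
w_7 = (16.1 − 14.6)/2 = 0.75 m; q_7 = 0.29 × 0.39 × 0.75 = 0.08483 m³/s
Q = Σ qᵢ = 9.460 m³/s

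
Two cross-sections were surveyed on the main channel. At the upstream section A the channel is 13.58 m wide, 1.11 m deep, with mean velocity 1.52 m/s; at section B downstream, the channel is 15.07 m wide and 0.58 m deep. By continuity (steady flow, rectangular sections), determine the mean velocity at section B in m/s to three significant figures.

Q = A₁V₁ = (13.58×1.11) × 1.52 = 22.91 m³/s
A₂ = 15.07 × 0.58 = 8.741 m²
V₂ = Q/A₂ = 22.91/8.741 = 2.621 m/s

2.62 m/s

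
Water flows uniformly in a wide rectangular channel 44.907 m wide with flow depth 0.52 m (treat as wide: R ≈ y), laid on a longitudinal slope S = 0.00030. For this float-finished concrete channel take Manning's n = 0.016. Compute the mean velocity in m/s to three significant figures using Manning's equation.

A = b·y = 44.907 × 0.52 = 23.35 m²
Wide channel: R ≈ y = 0.52 m
Q = (1/n)·A·R^(2/3)·S^(1/2) = (1/0.016) × 23.35 × 0.5200^(2/3) × 0.00030^(1/2) = 16.35 m³/s
V = Q/A = 16.35/23.35 = 0.7000 m/s

0.700 m/s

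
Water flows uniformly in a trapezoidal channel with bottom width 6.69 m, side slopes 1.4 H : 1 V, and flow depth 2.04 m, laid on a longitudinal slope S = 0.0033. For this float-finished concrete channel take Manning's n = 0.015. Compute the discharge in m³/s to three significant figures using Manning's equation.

A = (b + z·y)·y = (6.69 + 1.4×2.04)×2.04 = 19.47 m²
P = b + 2y√(1+z²) = 6.69 + 2×2.04×√(1+1.4²) = 13.71 m
R = A/P = 19.47/13.71 = 1.420 m
Q = (1/n)·A·R^(2/3)·S^(1/2) = (1/0.015) × 19.47 × 1.420^(2/3) × 0.0033^(1/2) = 94.24 m³/s

94.2 m³/s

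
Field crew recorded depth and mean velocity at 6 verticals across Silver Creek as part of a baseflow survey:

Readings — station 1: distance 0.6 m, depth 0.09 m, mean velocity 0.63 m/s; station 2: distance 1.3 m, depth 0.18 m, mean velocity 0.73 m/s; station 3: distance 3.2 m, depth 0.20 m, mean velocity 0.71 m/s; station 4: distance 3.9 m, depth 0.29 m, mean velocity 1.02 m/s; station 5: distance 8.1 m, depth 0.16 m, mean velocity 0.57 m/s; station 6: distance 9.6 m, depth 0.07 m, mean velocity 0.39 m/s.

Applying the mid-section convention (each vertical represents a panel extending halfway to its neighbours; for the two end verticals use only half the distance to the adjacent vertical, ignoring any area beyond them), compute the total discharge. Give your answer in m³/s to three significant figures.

1.38 m³/s

w_1 = (1.3 − 0.6)/2 = 0.35 m; q_1 = 0.63 × 0.09 × 0.35 = 0.01985 m³/s
w_2 = (3.2 − 0.6)/2 = 1.3 m; q_2 = 0.73 × 0.18 × 1.3 = 0.1708 m³/s
w_3 = (3.9 − 1.3)/2 = 1.3 m; q_3 = 0.71 × 0.20 × 1.3 = 0.1846 m³/s
w_4 = (8.1 − 3.2)/2 = 2.45 m; q_4 = 1.02 × 0.29 × 2.45 = 0.7247 m³/s
w_5 = (9.6 − 3.9)/2 = 2.85 m; q_5 = 0.57 × 0.16 × 2.85 = 0.2599 m³/s
w_6 = (9.6 − 8.1)/2 = 0.75 m; q_6 = 0.39 × 0.07 × 0.75 = 0.02048 m³/s
Q = Σ qᵢ = 1.380 m³/s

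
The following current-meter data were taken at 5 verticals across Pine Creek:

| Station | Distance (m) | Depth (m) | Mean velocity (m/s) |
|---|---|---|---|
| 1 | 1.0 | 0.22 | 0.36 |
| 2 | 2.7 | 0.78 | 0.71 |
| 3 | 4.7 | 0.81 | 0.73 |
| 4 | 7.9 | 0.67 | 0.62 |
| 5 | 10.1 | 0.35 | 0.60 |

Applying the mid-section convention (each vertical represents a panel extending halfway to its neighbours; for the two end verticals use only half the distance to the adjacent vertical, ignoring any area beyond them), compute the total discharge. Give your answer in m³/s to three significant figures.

w_1 = (2.7 − 1.0)/2 = 0.85 m; q_1 = 0.36 × 0.22 × 0.85 = 0.06732 m³/s
w_2 = (4.7 − 1.0)/2 = 1.85 m; q_2 = 0.71 × 0.78 × 1.85 = 1.025 m³/s
w_3 = (7.9 − 2.7)/2 = 2.6 m; q_3 = 0.73 × 0.81 × 2.6 = 1.537 m³/s
w_4 = (10.1 − 4.7)/2 = 2.7 m; q_4 = 0.62 × 0.67 × 2.7 = 1.122 m³/s
w_5 = (10.1 − 7.9)/2 = 1.1 m; q_5 = 0.60 × 0.35 × 1.1 = 0.2310 m³/s
Q = Σ qᵢ = 3.982 m³/s

3.98 m³/s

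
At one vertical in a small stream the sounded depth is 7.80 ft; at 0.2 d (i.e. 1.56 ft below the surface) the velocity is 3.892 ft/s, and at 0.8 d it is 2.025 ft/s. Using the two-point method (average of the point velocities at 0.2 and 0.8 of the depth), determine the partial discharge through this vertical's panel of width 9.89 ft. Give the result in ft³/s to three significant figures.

v̄ = (3.892 + 2.025) / 2 = 2.959 ft/s
q = v̄ × d × w = 2.959 × 7.80 × 9.89 = 228.2 ft³/s

228 ft³/s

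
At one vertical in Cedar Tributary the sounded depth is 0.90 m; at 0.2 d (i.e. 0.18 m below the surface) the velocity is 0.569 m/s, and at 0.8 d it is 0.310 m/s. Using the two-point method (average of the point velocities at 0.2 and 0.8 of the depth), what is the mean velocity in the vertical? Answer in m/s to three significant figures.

0.440 m/s

v̄ = (0.569 + 0.310) / 2 = 0.4395 m/s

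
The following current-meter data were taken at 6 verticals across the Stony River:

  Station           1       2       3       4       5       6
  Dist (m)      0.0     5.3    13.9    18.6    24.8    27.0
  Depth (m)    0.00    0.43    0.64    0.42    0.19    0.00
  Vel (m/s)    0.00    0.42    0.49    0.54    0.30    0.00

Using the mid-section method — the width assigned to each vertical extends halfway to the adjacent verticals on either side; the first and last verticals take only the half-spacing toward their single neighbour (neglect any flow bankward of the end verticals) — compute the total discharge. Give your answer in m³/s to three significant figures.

4.82 m³/s

w_2 = (13.9 − 0.0)/2 = 6.95 m; q_2 = 0.42 × 0.43 × 6.95 = 1.255 m³/s
w_3 = (18.6 − 5.3)/2 = 6.65 m; q_3 = 0.49 × 0.64 × 6.65 = 2.085 m³/s
w_4 = (24.8 − 13.9)/2 = 5.45 m; q_4 = 0.54 × 0.42 × 5.45 = 1.236 m³/s
w_5 = (27.0 − 18.6)/2 = 4.2 m; q_5 = 0.30 × 0.19 × 4.2 = 0.2394 m³/s
Stations 1, 6 contribute zero (depth or velocity is 0).
Q = Σ qᵢ = 4.816 m³/s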